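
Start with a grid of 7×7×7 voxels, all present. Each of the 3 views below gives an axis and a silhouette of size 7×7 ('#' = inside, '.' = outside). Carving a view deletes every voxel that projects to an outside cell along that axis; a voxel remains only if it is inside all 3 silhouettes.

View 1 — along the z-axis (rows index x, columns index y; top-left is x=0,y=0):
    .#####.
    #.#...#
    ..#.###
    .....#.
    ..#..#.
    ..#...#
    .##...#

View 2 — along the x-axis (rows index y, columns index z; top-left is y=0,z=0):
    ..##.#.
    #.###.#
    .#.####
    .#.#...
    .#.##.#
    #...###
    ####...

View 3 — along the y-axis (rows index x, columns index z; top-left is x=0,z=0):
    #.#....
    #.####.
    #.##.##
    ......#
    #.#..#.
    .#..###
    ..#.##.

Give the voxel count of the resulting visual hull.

37 voxels

full grid |V| = 343
after view 1 [z-axis, 20 of 49 cells solid] → remaining = 140
after view 2 [x-axis, 27 of 49 cells solid] → remaining = 85
after view 3 [y-axis, 23 of 49 cells solid] → remaining = 37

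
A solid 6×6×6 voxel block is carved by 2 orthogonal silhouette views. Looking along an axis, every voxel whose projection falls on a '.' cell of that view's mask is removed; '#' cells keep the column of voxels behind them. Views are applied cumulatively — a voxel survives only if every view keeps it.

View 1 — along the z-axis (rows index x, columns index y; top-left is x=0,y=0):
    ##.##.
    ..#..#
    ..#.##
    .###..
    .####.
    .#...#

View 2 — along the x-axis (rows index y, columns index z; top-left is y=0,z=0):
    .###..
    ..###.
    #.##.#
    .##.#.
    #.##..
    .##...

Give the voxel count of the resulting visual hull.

before carving: 216 voxels (6×6×6)
step 1: project along z, AND mask (18/36) → |grid| = 108
step 2: project along x, AND mask (18/36) → |grid| = 55

55 voxels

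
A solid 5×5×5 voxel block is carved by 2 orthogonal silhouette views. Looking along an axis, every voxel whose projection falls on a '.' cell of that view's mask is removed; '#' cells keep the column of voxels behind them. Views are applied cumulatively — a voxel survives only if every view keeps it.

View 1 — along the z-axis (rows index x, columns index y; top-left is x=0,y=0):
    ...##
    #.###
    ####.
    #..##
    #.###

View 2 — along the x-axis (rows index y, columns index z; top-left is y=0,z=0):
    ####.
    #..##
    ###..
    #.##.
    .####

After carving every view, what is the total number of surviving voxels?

|visual hull| = 59

start: 5×5×5 = 125 voxels
after view 1 [z-axis, 17 of 25 cells solid] → remaining = 85
after view 2 [x-axis, 17 of 25 cells solid] → remaining = 59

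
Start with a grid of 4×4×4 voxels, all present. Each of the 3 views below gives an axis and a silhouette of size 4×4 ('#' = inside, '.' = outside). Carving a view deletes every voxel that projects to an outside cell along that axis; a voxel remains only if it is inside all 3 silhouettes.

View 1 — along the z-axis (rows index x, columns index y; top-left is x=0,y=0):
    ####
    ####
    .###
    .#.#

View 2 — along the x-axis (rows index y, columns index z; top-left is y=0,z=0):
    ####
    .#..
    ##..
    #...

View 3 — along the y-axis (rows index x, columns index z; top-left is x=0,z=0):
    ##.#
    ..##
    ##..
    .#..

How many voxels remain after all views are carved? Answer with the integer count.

full grid |V| = 64
  1. axis=2 (XY plane), |mask|=13  ⇒  voxels=52
  2. axis=0 (YZ plane), |mask|=8  ⇒  voxels=22
  3. axis=1 (XZ plane), |mask|=8  ⇒  voxels=14

14 voxels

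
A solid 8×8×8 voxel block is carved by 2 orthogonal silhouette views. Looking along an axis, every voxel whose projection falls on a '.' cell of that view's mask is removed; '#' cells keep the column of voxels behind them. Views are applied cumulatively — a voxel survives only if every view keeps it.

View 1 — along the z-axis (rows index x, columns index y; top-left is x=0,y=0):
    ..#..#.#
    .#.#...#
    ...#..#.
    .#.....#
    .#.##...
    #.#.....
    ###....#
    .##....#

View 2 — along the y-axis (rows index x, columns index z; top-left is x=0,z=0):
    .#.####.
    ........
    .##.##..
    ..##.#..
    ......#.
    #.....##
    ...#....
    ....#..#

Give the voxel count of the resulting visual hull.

start: 8×8×8 = 512 voxels
V1 z: intersect with XY mask (22 set) -- 176 left
V2 y: intersect with XZ mask (19 set) -- 48 left

voxel count = 48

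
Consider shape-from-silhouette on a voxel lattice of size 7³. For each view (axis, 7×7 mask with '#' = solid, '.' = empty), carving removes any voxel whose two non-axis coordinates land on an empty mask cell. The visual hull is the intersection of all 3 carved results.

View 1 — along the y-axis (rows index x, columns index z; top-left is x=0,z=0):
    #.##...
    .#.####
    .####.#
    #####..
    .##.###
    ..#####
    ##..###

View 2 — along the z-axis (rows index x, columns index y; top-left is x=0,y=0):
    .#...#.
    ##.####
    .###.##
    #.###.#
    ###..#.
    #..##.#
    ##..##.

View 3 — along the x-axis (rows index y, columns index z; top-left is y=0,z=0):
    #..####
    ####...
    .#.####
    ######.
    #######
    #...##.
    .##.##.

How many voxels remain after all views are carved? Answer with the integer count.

start: 7×7×7 = 343 voxels
after view 1 [y-axis, 33 of 49 cells solid] → remaining = 231
after view 2 [z-axis, 30 of 49 cells solid] → remaining = 146
after view 3 [x-axis, 34 of 49 cells solid] → remaining = 99

voxel count = 99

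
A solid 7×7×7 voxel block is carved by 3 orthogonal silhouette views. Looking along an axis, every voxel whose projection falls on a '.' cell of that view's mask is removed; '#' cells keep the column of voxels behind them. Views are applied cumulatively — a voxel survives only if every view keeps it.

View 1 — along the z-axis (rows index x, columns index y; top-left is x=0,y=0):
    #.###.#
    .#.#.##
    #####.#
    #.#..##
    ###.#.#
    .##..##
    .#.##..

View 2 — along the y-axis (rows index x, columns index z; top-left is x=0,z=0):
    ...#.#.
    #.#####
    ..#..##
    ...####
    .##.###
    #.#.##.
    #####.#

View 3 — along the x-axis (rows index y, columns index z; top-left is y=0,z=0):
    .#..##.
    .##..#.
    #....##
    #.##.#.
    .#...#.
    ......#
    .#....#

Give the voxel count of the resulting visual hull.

50 voxels

initial block: 7^3 = 343
step 1: project along z, AND mask (31/49) → |grid| = 217
step 2: project along y, AND mask (30/49) → |grid| = 127
step 3: project along x, AND mask (18/49) → |grid| = 50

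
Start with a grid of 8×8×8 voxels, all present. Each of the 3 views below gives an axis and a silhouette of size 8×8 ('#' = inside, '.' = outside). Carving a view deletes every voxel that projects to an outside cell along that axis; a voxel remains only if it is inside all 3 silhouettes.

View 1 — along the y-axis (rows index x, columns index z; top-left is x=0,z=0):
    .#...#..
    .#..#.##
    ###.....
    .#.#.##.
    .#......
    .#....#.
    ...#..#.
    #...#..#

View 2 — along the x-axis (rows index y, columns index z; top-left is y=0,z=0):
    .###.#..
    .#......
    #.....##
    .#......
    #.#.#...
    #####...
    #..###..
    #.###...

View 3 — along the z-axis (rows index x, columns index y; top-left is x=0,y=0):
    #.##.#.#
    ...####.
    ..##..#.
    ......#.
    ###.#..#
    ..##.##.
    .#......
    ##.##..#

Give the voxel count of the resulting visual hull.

|visual hull| = 23

start: 8×8×8 = 512 voxels
after view 1 [y-axis, 21 of 64 cells solid] → remaining = 168
after view 2 [x-axis, 25 of 64 cells solid] → remaining = 64
after view 3 [z-axis, 28 of 64 cells solid] → remaining = 23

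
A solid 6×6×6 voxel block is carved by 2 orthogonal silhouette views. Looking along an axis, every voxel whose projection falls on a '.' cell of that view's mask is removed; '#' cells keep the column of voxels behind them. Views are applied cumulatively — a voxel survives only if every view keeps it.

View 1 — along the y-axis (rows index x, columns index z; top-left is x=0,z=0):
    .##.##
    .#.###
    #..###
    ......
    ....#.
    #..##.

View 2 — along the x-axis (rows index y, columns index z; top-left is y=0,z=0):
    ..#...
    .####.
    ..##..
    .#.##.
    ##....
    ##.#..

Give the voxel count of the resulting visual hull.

start: 6×6×6 = 216 voxels
carve view 1 (along y, XZ-mask fill 16/36): 96 voxels remain
carve view 2 (along x, YZ-mask fill 15/36): 37 voxels remain

|visual hull| = 37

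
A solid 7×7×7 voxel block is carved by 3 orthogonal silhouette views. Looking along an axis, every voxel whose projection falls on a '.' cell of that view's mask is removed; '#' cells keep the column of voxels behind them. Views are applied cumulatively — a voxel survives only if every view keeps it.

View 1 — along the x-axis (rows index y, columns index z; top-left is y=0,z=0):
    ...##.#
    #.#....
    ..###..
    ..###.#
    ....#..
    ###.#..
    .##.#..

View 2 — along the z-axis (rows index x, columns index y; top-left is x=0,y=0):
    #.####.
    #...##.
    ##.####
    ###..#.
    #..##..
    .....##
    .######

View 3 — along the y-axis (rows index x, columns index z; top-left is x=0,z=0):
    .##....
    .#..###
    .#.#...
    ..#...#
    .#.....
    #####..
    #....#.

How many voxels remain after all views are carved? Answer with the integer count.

start: 7×7×7 = 343 voxels
  1. axis=0 (YZ plane), |mask|=20  ⇒  voxels=140
  2. axis=2 (XY plane), |mask|=29  ⇒  voxels=84
  3. axis=1 (XZ plane), |mask|=18  ⇒  voxels=26

|visual hull| = 26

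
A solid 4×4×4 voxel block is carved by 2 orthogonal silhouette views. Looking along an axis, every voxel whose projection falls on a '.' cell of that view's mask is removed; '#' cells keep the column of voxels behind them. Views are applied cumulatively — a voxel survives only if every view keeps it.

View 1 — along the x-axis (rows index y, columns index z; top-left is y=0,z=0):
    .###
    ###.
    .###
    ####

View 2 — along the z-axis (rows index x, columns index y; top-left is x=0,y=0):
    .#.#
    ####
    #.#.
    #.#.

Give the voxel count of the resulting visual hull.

32 voxels

start: 4×4×4 = 64 voxels
  1. axis=0 (YZ plane), |mask|=13  ⇒  voxels=52
  2. axis=2 (XY plane), |mask|=10  ⇒  voxels=32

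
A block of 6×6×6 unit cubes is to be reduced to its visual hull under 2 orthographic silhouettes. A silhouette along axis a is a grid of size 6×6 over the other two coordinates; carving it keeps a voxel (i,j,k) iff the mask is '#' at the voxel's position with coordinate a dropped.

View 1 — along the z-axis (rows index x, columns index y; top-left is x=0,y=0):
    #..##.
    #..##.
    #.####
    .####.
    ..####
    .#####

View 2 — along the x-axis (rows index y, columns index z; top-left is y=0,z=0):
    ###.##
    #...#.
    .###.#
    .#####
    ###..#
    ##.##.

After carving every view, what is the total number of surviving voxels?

full grid |V| = 216
step 1: project along z, AND mask (24/36) → |grid| = 144
step 2: project along x, AND mask (24/36) → |grid| = 101

101 voxels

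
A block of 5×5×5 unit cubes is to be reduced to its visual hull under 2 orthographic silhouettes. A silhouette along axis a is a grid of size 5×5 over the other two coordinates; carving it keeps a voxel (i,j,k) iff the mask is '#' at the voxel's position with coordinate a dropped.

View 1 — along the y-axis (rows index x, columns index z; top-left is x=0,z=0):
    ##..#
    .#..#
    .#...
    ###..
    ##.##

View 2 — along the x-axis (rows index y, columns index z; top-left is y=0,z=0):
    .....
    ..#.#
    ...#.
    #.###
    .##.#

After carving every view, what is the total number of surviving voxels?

remaining voxels: 22

start: 5×5×5 = 125 voxels
[1] y-view keeps 13 columns → grid now 65
[2] x-view keeps 10 columns → grid now 22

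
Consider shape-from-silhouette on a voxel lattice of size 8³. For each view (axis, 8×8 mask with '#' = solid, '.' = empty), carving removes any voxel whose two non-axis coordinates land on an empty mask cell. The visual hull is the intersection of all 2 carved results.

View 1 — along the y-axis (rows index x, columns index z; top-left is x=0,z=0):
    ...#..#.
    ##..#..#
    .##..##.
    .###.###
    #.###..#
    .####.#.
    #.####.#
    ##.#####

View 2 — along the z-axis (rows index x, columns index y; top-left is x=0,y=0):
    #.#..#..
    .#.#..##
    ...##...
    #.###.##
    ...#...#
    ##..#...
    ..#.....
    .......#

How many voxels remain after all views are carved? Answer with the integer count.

remaining voxels: 104

initial block: 8^3 = 512
after view 1 [y-axis, 39 of 64 cells solid] → remaining = 312
after view 2 [z-axis, 22 of 64 cells solid] → remaining = 104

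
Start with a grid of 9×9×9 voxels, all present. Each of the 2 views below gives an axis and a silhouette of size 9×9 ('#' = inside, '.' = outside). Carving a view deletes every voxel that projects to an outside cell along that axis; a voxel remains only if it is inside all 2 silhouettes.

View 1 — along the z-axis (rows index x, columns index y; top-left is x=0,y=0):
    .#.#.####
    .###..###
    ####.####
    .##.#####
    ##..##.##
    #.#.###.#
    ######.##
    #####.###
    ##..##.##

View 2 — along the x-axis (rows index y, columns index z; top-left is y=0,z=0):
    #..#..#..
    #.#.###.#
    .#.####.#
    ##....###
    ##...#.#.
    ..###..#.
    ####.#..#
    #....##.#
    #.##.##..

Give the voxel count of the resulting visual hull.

voxel count = 292

initial block: 9^3 = 729
  1. axis=2 (XY plane), |mask|=61  ⇒  voxels=549
  2. axis=0 (YZ plane), |mask|=43  ⇒  voxels=292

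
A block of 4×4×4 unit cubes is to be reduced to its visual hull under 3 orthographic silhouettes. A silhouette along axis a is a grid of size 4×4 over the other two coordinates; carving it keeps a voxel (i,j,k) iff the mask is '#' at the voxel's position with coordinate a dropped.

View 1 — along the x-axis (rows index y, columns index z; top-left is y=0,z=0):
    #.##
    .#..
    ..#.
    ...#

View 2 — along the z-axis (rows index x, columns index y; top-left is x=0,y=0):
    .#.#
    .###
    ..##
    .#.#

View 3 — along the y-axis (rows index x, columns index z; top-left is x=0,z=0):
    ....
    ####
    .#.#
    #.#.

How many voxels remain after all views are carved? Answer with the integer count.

remaining voxels: 4

initial block: 4^3 = 64
step 1: project along x, AND mask (6/16) → |grid| = 24
step 2: project along z, AND mask (9/16) → |grid| = 9
step 3: project along y, AND mask (8/16) → |grid| = 4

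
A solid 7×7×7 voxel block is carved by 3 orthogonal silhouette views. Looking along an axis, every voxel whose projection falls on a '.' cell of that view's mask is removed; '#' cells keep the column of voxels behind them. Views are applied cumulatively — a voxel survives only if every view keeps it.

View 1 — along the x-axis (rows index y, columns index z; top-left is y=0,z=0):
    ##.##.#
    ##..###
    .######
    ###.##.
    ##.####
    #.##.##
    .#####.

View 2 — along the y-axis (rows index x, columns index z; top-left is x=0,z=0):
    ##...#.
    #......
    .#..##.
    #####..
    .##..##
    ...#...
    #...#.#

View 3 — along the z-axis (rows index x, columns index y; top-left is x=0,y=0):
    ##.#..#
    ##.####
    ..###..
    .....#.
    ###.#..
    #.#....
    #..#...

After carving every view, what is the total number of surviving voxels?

initial block: 7^3 = 343
  1. axis=0 (YZ plane), |mask|=37  ⇒  voxels=259
  2. axis=1 (XZ plane), |mask|=20  ⇒  voxels=108
  3. axis=2 (XY plane), |mask|=22  ⇒  voxels=46

46 voxels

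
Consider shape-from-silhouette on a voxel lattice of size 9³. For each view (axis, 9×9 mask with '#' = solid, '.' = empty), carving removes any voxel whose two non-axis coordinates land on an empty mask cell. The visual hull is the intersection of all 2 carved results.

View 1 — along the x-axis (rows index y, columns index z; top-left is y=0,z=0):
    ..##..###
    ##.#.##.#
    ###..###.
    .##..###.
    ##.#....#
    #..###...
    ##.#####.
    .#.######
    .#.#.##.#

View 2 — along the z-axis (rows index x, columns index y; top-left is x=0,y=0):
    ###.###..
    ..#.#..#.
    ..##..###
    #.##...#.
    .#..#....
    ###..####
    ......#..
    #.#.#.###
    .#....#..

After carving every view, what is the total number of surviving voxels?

voxel count = 206

initial block: 9^3 = 729
  1. axis=0 (YZ plane), |mask|=49  ⇒  voxels=441
  2. axis=2 (XY plane), |mask|=36  ⇒  voxels=206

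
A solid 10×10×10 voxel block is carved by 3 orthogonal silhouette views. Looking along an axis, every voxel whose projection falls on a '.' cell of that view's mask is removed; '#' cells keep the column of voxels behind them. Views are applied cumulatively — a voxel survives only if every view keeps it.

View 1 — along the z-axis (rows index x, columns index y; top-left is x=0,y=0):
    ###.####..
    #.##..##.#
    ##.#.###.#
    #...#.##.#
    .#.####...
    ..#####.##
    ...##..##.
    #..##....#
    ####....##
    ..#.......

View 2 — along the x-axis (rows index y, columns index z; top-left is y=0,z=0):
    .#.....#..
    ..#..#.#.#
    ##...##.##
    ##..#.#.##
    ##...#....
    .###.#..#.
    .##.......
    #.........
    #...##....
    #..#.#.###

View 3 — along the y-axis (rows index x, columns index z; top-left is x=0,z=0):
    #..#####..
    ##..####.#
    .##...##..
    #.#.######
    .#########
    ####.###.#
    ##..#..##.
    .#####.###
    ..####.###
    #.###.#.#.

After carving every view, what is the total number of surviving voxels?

before carving: 1000 voxels (10×10×10)
V1 z: intersect with XY mask (52 set) -- 520 left
V2 x: intersect with YZ mask (38 set) -- 200 left
V3 y: intersect with XZ mask (68 set) -- 136 left

remaining voxels: 136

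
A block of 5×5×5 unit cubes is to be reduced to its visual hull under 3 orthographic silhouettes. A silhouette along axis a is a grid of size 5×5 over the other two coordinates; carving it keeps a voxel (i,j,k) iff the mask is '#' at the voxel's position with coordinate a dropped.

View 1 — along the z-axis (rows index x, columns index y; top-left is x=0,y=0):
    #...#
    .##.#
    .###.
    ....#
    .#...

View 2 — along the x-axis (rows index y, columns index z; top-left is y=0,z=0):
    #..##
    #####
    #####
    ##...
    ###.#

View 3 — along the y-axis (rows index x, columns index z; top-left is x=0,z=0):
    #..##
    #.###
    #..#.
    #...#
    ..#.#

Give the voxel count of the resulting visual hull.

full grid |V| = 125
after view 1 [z-axis, 10 of 25 cells solid] → remaining = 50
after view 2 [x-axis, 19 of 25 cells solid] → remaining = 42
after view 3 [y-axis, 13 of 25 cells solid] → remaining = 25

remaining voxels: 25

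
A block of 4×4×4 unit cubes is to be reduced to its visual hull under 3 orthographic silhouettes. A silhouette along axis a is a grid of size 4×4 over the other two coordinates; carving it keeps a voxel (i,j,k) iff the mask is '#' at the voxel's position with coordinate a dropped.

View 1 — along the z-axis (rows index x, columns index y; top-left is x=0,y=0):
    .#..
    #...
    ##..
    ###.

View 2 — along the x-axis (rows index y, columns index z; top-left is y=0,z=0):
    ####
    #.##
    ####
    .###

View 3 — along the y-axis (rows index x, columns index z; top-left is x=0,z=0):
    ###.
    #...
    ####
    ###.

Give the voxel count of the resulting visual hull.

start: 4×4×4 = 64 voxels
[1] z-view keeps 7 columns → grid now 28
[2] x-view keeps 14 columns → grid now 25
[3] y-view keeps 11 columns → grid now 18

remaining voxels: 18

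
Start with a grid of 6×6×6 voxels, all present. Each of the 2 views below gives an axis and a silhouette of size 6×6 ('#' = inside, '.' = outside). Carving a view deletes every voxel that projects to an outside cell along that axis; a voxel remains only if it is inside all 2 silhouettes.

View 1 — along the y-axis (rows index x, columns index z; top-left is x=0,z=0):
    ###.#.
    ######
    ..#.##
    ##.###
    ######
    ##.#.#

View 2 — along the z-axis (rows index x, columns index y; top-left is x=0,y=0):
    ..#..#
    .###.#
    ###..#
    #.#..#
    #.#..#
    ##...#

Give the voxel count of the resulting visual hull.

before carving: 216 voxels (6×6×6)
after view 1 [y-axis, 28 of 36 cells solid] → remaining = 168
after view 2 [z-axis, 19 of 36 cells solid] → remaining = 89

|visual hull| = 89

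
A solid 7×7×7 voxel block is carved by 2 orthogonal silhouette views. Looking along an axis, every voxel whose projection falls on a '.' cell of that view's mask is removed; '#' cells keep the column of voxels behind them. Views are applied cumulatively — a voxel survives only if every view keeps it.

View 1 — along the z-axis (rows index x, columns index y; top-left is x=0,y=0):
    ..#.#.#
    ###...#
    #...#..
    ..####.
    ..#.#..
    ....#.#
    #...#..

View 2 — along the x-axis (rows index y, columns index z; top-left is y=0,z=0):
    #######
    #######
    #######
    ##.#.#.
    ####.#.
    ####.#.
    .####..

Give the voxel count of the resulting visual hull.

voxel count = 107

before carving: 343 voxels (7×7×7)
step 1: project along z, AND mask (19/49) → |grid| = 133
step 2: project along x, AND mask (39/49) → |grid| = 107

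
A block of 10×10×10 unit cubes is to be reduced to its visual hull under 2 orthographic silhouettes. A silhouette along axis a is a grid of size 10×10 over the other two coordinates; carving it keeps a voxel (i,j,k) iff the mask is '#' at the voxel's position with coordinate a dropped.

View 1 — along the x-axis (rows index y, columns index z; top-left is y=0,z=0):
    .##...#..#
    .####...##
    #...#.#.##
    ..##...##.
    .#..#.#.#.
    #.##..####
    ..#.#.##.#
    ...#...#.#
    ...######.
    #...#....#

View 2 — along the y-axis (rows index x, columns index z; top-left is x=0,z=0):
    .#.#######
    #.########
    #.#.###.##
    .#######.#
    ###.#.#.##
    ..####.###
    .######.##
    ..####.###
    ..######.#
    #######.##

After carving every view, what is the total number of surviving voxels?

voxel count = 377

full grid |V| = 1000
  1. axis=0 (YZ plane), |mask|=47  ⇒  voxels=470
  2. axis=1 (XZ plane), |mask|=77  ⇒  voxels=377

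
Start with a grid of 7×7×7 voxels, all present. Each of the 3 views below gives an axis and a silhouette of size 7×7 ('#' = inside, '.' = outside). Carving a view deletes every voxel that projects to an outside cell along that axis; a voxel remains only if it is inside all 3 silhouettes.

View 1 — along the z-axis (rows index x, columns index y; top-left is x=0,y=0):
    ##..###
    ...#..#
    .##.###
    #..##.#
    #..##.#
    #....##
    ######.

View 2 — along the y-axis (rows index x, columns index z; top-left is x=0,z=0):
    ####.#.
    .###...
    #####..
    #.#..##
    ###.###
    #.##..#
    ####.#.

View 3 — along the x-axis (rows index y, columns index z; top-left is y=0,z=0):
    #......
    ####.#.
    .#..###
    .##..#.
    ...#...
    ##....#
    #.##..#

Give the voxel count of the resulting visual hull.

voxel count = 62

before carving: 343 voxels (7×7×7)
V1 z: intersect with XY mask (29 set) -- 203 left
V2 y: intersect with XZ mask (32 set) -- 138 left
V3 x: intersect with YZ mask (21 set) -- 62 left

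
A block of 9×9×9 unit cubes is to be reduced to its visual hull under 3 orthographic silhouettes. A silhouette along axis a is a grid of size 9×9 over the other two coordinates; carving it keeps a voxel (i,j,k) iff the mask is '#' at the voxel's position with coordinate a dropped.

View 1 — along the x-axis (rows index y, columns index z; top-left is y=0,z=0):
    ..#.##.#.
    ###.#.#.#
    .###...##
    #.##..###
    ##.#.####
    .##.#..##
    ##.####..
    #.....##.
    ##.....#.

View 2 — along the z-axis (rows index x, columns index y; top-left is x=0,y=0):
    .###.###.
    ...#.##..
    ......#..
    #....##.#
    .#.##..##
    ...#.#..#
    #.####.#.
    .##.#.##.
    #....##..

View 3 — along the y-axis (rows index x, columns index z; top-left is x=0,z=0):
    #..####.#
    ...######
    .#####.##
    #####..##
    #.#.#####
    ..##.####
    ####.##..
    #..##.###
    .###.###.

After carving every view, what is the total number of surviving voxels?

start: 9×9×9 = 729 voxels
V1 x: intersect with YZ mask (45 set) -- 405 left
V2 z: intersect with XY mask (36 set) -- 183 left
V3 y: intersect with XZ mask (57 set) -- 125 left

125 voxels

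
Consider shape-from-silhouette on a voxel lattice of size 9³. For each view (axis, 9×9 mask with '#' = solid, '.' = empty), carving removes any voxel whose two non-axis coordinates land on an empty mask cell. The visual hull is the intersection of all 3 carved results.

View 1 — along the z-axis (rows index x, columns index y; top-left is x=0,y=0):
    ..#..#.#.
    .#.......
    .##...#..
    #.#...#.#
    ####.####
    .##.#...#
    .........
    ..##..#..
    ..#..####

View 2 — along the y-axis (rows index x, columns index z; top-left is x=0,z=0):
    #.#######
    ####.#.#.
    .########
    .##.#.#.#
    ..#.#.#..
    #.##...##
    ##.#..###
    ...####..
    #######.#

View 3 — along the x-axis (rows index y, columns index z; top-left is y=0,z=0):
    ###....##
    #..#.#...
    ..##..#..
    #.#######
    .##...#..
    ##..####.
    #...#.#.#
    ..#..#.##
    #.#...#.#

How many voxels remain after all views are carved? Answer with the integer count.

|visual hull| = 82

start: 9×9×9 = 729 voxels
[1] z-view keeps 31 columns → grid now 279
[2] y-view keeps 53 columns → grid now 170
[3] x-view keeps 40 columns → grid now 82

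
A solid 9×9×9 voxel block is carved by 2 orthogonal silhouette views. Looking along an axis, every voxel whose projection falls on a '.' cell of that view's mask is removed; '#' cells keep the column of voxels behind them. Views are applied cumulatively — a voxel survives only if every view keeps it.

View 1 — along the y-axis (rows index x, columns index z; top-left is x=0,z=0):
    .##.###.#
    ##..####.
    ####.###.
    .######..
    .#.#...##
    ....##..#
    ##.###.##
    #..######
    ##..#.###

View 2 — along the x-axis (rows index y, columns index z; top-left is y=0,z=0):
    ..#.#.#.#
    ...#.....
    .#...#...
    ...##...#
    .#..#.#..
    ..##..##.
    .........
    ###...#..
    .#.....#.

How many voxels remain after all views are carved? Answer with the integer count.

133 voxels

initial block: 9^3 = 729
V1 y: intersect with XZ mask (52 set) -- 468 left
V2 x: intersect with YZ mask (23 set) -- 133 left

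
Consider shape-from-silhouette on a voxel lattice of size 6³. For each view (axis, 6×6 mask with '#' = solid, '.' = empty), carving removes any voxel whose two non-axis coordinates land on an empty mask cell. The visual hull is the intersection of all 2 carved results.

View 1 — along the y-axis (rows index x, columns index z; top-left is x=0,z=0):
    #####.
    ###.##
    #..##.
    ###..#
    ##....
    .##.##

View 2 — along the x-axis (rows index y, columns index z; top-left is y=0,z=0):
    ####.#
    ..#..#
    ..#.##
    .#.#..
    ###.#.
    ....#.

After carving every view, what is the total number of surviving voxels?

start: 6×6×6 = 216 voxels
V1 y: intersect with XZ mask (23 set) -- 138 left
V2 x: intersect with YZ mask (17 set) -- 66 left

66 voxels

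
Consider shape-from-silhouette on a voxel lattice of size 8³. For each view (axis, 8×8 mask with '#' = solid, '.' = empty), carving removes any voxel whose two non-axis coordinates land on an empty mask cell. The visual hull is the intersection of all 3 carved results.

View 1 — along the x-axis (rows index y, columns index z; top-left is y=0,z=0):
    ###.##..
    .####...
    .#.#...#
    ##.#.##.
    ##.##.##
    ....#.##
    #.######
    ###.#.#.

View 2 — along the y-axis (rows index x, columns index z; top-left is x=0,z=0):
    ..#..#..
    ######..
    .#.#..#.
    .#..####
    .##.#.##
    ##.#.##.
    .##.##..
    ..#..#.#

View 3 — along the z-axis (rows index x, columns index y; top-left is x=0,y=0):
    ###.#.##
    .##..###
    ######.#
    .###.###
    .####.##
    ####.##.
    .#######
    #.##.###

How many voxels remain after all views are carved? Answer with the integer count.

|visual hull| = 113

full grid |V| = 512
after view 1 [x-axis, 38 of 64 cells solid] → remaining = 304
after view 2 [y-axis, 33 of 64 cells solid] → remaining = 155
after view 3 [z-axis, 49 of 64 cells solid] → remaining = 113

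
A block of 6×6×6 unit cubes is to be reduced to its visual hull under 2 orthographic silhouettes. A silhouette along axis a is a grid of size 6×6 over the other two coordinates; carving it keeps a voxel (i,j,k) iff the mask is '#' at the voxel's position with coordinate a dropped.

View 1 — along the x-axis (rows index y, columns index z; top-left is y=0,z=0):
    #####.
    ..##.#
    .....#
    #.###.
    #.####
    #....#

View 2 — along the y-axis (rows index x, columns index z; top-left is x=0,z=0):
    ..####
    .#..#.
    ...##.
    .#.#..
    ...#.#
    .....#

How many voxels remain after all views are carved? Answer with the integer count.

43 voxels

initial block: 6^3 = 216
[1] x-view keeps 20 columns → grid now 120
[2] y-view keeps 13 columns → grid now 43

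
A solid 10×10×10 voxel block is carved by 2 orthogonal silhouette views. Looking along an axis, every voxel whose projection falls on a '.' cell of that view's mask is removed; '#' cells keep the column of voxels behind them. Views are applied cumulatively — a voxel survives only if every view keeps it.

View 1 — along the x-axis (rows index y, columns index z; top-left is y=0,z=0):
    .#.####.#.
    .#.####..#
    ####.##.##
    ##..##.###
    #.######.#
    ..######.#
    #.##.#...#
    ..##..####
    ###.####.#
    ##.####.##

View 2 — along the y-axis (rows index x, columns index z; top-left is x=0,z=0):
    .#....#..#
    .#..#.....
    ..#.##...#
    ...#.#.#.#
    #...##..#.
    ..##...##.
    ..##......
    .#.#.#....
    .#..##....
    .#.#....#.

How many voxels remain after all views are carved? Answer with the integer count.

full grid |V| = 1000
after view 1 [x-axis, 69 of 100 cells solid] → remaining = 690
after view 2 [y-axis, 32 of 100 cells solid] → remaining = 227

227 voxels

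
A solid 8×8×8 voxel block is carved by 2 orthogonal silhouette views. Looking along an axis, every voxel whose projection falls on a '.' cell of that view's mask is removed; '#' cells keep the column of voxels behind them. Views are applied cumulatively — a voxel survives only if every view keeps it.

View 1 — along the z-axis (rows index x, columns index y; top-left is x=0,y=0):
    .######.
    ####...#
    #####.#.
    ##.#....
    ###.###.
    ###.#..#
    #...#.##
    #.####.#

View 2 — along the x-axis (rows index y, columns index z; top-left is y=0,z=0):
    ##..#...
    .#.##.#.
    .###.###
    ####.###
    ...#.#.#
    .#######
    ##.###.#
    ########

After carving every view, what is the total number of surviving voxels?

voxel count = 211

before carving: 512 voxels (8×8×8)
after view 1 [z-axis, 41 of 64 cells solid] → remaining = 328
after view 2 [x-axis, 44 of 64 cells solid] → remaining = 211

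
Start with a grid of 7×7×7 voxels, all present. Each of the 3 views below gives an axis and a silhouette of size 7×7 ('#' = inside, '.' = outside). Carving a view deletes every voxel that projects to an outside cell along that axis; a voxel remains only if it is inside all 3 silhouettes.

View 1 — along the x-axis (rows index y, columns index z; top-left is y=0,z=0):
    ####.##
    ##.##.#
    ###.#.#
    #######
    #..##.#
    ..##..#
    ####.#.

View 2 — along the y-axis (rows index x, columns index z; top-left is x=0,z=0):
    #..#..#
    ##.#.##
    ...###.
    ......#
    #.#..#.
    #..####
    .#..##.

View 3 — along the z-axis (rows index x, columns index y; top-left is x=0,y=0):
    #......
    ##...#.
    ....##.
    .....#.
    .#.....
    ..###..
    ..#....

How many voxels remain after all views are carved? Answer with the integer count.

start: 7×7×7 = 343 voxels
carve view 1 (along x, YZ-mask fill 35/49): 245 voxels remain
carve view 2 (along y, XZ-mask fill 23/49): 114 voxels remain
carve view 3 (along z, XY-mask fill 12/49): 33 voxels remain

|visual hull| = 33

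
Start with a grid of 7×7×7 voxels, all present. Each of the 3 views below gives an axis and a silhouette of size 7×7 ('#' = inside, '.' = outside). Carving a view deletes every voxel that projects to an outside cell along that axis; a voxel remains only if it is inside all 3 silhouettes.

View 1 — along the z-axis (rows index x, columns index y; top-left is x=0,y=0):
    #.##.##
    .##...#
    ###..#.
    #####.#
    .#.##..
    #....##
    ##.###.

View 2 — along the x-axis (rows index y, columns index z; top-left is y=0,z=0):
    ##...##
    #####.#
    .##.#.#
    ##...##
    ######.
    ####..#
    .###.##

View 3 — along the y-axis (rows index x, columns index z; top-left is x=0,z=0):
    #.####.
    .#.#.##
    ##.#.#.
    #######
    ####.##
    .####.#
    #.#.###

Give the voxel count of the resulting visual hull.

101 voxels

start: 7×7×7 = 343 voxels
carve view 1 (along z, XY-mask fill 29/49): 203 voxels remain
carve view 2 (along x, YZ-mask fill 34/49): 140 voxels remain
carve view 3 (along y, XZ-mask fill 36/49): 101 voxels remain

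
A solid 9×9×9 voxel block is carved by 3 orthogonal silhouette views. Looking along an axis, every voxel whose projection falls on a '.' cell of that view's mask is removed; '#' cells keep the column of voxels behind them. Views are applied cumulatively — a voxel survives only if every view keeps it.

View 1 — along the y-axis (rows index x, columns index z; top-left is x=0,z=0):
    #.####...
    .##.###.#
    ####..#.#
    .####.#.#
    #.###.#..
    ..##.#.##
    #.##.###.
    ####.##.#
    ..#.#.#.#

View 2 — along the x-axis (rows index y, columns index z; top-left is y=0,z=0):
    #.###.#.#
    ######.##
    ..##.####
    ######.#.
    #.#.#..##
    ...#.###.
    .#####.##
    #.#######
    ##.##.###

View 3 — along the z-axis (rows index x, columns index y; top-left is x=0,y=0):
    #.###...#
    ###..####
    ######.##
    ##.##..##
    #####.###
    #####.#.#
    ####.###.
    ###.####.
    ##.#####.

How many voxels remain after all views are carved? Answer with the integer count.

remaining voxels: 252

initial block: 9^3 = 729
after view 1 [y-axis, 50 of 81 cells solid] → remaining = 450
after view 2 [x-axis, 58 of 81 cells solid] → remaining = 323
after view 3 [z-axis, 62 of 81 cells solid] → remaining = 252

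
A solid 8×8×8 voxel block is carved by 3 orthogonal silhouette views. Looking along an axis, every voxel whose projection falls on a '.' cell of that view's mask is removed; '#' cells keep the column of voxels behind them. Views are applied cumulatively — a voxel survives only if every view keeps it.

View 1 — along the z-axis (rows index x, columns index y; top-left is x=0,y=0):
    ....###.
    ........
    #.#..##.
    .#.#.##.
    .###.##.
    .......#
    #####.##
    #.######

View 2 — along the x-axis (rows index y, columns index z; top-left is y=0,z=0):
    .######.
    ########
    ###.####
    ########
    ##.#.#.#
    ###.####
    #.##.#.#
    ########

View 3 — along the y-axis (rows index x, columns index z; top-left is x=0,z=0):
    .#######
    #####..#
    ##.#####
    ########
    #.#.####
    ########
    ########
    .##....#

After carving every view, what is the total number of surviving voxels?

164 voxels

full grid |V| = 512
  1. axis=2 (XY plane), |mask|=31  ⇒  voxels=248
  2. axis=0 (YZ plane), |mask|=54  ⇒  voxels=206
  3. axis=1 (XZ plane), |mask|=53  ⇒  voxels=164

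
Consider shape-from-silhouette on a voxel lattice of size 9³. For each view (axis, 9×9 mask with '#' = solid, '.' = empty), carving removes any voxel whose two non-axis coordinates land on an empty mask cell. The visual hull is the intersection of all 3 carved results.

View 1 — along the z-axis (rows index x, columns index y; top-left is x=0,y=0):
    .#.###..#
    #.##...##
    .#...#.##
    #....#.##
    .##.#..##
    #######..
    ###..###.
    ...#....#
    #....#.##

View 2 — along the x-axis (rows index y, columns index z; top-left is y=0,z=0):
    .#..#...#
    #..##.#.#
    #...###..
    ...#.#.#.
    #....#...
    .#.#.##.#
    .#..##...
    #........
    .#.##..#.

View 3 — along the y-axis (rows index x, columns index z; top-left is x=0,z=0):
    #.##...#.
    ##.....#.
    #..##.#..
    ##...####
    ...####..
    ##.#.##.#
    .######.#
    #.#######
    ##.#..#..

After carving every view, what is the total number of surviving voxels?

|visual hull| = 92

full grid |V| = 729
  1. axis=2 (XY plane), |mask|=42  ⇒  voxels=378
  2. axis=0 (YZ plane), |mask|=30  ⇒  voxels=144
  3. axis=1 (XZ plane), |mask|=46  ⇒  voxels=92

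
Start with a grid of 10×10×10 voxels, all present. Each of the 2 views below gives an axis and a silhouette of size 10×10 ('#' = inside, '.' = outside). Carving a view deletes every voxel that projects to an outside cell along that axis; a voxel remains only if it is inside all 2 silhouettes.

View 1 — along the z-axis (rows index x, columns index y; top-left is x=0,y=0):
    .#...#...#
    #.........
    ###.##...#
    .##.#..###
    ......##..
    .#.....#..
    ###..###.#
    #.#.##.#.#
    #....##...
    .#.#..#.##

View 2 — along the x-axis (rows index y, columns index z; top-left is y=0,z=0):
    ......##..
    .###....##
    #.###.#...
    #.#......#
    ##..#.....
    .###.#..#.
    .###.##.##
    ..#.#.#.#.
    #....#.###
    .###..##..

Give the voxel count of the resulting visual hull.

remaining voxels: 185

full grid |V| = 1000
after view 1 [z-axis, 41 of 100 cells solid] → remaining = 410
after view 2 [x-axis, 44 of 100 cells solid] → remaining = 185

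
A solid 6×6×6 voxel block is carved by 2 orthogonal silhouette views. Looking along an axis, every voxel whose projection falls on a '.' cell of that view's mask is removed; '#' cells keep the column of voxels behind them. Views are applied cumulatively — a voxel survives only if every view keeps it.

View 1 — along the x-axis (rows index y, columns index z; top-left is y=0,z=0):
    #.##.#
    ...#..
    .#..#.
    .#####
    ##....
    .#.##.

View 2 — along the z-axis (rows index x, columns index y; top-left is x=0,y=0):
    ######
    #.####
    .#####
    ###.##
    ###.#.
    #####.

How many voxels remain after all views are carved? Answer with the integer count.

81 voxels

initial block: 6^3 = 216
carve view 1 (along x, YZ-mask fill 17/36): 102 voxels remain
carve view 2 (along z, XY-mask fill 30/36): 81 voxels remain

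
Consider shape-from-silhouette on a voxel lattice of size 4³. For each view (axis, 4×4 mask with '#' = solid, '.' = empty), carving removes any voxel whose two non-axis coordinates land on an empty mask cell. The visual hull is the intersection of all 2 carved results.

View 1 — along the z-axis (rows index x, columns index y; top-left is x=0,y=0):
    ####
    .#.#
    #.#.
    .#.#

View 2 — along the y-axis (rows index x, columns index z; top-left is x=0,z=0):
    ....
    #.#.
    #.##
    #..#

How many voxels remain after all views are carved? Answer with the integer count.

before carving: 64 voxels (4×4×4)
V1 z: intersect with XY mask (10 set) -- 40 left
V2 y: intersect with XZ mask (7 set) -- 14 left

|visual hull| = 14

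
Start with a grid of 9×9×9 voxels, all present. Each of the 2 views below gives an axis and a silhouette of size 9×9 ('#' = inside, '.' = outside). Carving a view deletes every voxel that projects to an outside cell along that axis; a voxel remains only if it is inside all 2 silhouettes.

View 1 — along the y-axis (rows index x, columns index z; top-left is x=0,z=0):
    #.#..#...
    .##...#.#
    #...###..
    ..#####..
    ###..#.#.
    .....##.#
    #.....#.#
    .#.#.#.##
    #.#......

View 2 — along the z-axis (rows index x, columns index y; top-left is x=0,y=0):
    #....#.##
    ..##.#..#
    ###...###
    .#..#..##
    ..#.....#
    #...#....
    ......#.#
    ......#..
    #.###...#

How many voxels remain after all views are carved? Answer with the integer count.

start: 9×9×9 = 729 voxels
V1 y: intersect with XZ mask (34 set) -- 306 left
V2 z: intersect with XY mask (30 set) -- 109 left

109 voxels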